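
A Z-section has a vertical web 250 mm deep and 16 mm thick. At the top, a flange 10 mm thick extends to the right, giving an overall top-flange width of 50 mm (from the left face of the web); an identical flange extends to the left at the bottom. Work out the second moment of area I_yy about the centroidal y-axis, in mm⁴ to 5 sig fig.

I_yy ≈ 5.7584 × 10⁵ mm⁴

Split into non-overlapping primitives; take the origin at the lower-left of the bounding box.
Web: 16 × 250, A = 4 000 mm², x = 42 mm, Ī = 85333.33 mm⁴.
Top flange (beyond web): 34 × 10, A = 340 mm², x = 67 mm, Ī = 32753.33 mm⁴.
Bottom flange (beyond web): 34 × 10, A = 340 mm², x = 17 mm, Ī = 32753.33 mm⁴.
Centroid: x̄ = ΣA·x / ΣA = 42 mm.
Transfer each piece to the centroidal y-axis using Ī + A·d² with d = x − 42:
  web: d = 0 mm → contributes +85333.33 mm⁴
  top flange (beyond web): d = 25 mm → contributes +245253.3 mm⁴
  bottom flange (beyond web): d = -25 mm → contributes +245253.3 mm⁴
Total I = 575 840 mm⁴.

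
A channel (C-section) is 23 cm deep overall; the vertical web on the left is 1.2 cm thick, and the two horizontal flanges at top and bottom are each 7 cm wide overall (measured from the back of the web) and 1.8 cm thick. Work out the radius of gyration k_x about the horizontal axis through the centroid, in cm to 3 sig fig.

k_x ≈ 8.58 cm

Split into non-overlapping primitives; take the origin at the lower-left of the bounding box.
Web: 1.2 × 23, A = 27.6 cm², y = 11.5 cm, Ī = 1216.7 cm⁴.
Top flange (beyond web): 5.8 × 1.8, A = 10.44 cm², y = 22.1 cm, Ī = 2.8188 cm⁴.
Bottom flange (beyond web): 5.8 × 1.8, A = 10.44 cm², y = 0.9 cm, Ī = 2.8188 cm⁴.
By symmetry the centroid is at mid-height, ȳ = 11.5 cm.
Transfer each piece to the horizontal axis through the centroid using Ī + A·d² with d = y − 11.5:
  web: d = 0 cm → contributes +1216.7 cm⁴
  top flange (beyond web): d = 10.6 cm → contributes +1175.9 cm⁴
  bottom flange (beyond web): d = -10.6 cm → contributes +1175.9 cm⁴
Total I = 3568.4 cm⁴.
Radius of gyration: k = √(I/A) = √(3568.4 / 48.48) = 8.5794 cm.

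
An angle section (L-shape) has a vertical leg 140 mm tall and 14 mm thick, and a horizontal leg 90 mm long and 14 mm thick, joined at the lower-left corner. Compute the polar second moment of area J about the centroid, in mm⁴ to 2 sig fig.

Treat the section as a set of non-overlapping primitives; coordinates are from the bounding-box lower-left.
Vertical leg: 14 × 140, A = 1 960 mm², y = 70 mm, Ī = 3 201 333 mm⁴.
Horizontal leg (remainder): 76 × 14, A = 1 064 mm², y = 7 mm, Ī = 17 379 mm⁴.
Centroid: ȳ = ΣA·y / ΣA = 47.83 mm.
Transfer each piece to the centroidal x-axis using Ī + A·d² with d = y − 47.83:
  vertical leg: d = 22.17 mm → contributes +4 164 401 mm⁴
  horizontal leg (remainder): d = -40.83 mm → contributes +1 791 451 mm⁴
Total I = 5 955 852 mm⁴.
For the y-axis: x̄ = 22.83 mm.
Repeating about the centroidal y-axis gives I_y = 1 940 652 mm⁴.
Polar second moment: J = I_x + I_y = 7 896 504 mm⁴.

J ≈ 7.9 × 10⁶ mm⁴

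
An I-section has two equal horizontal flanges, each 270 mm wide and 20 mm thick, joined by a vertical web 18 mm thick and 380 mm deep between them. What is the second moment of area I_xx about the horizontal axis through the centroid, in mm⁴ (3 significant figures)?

Break the section into simple shapes (no overlaps), measuring from the bottom-left corner of the bounding box.
Bottom flange: 270 × 20, A = 5 400 mm², y = 10 mm, Ī = 180 000 mm⁴.
Web: 18 × 380, A = 6 840 mm², y = 210 mm, Ī = 82 308 000 mm⁴.
Top flange: 270 × 20, A = 5 400 mm², y = 410 mm, Ī = 180 000 mm⁴.
By symmetry the centroid is at mid-height, ȳ = 210 mm.
Transfer each piece to the horizontal axis through the centroid using Ī + A·d² with d = y − 210:
  bottom flange: d = -200 mm → contributes +216 180 000 mm⁴
  web: d = 0 mm → contributes +82 308 000 mm⁴
  top flange: d = 200 mm → contributes +216 180 000 mm⁴
Total I = 514 668 000 mm⁴.

I_xx ≈ 5.15 × 10⁸ mm⁴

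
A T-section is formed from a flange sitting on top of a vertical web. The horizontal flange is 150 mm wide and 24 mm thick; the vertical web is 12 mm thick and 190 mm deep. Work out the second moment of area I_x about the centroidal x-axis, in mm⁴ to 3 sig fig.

I_x ≈ 2.30 × 10⁷ mm⁴

Treat the section as a set of non-overlapping primitives; coordinates are from the bounding-box lower-left.
Flange: 150 × 24, A = 3 600 mm², y = 202 mm, Ī = 172 800 mm⁴.
Web: 12 × 190, A = 2 280 mm², y = 95 mm, Ī = 6 859 000 mm⁴.
Centroid: ȳ = ΣA·y / ΣA = 160.51 mm.
Transfer each piece to the centroidal x-axis using Ī + A·d² with d = y − 160.51:
  flange: d = 41.49 mm → contributes +6 369 851 mm⁴
  web: d = -65.51 mm → contributes +16 643 818 mm⁴
Total I = 23 013 669 mm⁴.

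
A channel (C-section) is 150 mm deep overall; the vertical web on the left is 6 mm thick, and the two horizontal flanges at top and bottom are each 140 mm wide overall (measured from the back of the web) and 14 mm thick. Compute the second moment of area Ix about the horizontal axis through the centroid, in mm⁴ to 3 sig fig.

Ix ≈ 1.91 × 10⁷ mm⁴

Decompose the section into non-overlapping parts with the origin at the bottom-left of its bounding rectangle.
Web: 6 × 150, A = 900 mm², y = 75 mm, Ī = 1 687 500 mm⁴.
Top flange (beyond web): 134 × 14, A = 1 876 mm², y = 143 mm, Ī = 30 641 mm⁴.
Bottom flange (beyond web): 134 × 14, A = 1 876 mm², y = 7 mm, Ī = 30 641 mm⁴.
By symmetry the centroid is at mid-height, ȳ = 75 mm.
Transfer each piece to the horizontal axis through the centroid using Ī + A·d² with d = y − 75:
  web: d = 0 mm → contributes +1 687 500 mm⁴
  top flange (beyond web): d = 68 mm → contributes +8 705 265 mm⁴
  bottom flange (beyond web): d = -68 mm → contributes +8 705 265 mm⁴
Total I = 19 098 031 mm⁴.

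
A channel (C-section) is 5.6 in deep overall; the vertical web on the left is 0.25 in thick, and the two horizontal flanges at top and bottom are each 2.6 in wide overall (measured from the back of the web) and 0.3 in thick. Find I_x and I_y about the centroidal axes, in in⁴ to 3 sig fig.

Break the section into simple shapes (no overlaps), measuring from the bottom-left corner of the bounding box.
Web: 0.25 × 5.6, A = 1.4 in², y = 2.8 in, Ī = 3.6587 in⁴.
Top flange (beyond web): 2.35 × 0.3, A = 0.705 in², y = 5.45 in, Ī = 0.0052875 in⁴.
Bottom flange (beyond web): 2.35 × 0.3, A = 0.705 in², y = 0.15 in, Ī = 0.0052875 in⁴.
By symmetry the centroid is at mid-height, ȳ = 2.8 in.
Transfer each piece to the centroidal x-axis using Ī + A·d² with d = y − 2.8:
  web: d = 0 in → contributes +3.6587 in⁴
  top flange (beyond web): d = 2.65 in → contributes +4.9562 in⁴
  bottom flange (beyond web): d = -2.65 in → contributes +4.9562 in⁴
Total I = 13.571 in⁴.
For the y-axis: x̄ = 0.77731 in.
Repeating about the centroidal y-axis gives I_y = 1.8434 in⁴.

I_x ≈ 13.6 in⁴, I_y ≈ 1.84 in⁴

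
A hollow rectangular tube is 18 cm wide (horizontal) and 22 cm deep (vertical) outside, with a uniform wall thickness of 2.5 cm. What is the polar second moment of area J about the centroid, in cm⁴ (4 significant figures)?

J ≈ 1.823 × 10⁴ cm⁴

Break the section into simple shapes (no overlaps), measuring from the bottom-left corner of the bounding box.
Outer rectangle: 18 × 22, A = 396 cm², y = 11 cm, Ī = 15 972 cm⁴.
Inner void (subtracted): 13 × 17, A = 221 cm², y = 11 cm, Ī = 5322.42 cm⁴.
By symmetry the centroid is at mid-height, ȳ = 11 cm.
All pieces are centred on the centroidal x-axis, so I = ΣĪ (holes subtracted) = 10649.6 cm⁴.
Repeating about the centroidal y-axis gives I_y = 7579.58 cm⁴.
Polar second moment: J = I_x + I_y = 18229.2 cm⁴.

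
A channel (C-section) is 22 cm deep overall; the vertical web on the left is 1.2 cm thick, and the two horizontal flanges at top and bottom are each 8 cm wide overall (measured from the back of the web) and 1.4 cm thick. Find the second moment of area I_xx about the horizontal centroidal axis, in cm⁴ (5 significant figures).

I_xx ≈ 3087.9 cm⁴

Treat the section as a set of non-overlapping primitives; coordinates are from the bounding-box lower-left.
Web: 1.2 × 22, A = 26.4 cm², y = 11 cm, Ī = 1064.8 cm⁴.
Top flange (beyond web): 6.8 × 1.4, A = 9.52 cm², y = 21.3 cm, Ī = 1.554933 cm⁴.
Bottom flange (beyond web): 6.8 × 1.4, A = 9.52 cm², y = 0.7 cm, Ī = 1.554933 cm⁴.
By symmetry the centroid is at mid-height, ȳ = 11 cm.
Transfer each piece to the horizontal centroidal axis using Ī + A·d² with d = y − 11:
  web: d = 0 cm → contributes +1064.8 cm⁴
  top flange (beyond web): d = 10.3 cm → contributes +1011.532 cm⁴
  bottom flange (beyond web): d = -10.3 cm → contributes +1011.532 cm⁴
Total I = 3087.863 cm⁴.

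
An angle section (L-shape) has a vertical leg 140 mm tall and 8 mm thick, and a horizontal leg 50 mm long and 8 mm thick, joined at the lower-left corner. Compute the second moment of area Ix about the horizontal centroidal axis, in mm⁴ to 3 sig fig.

Ix ≈ 2.96 × 10⁶ mm⁴

Break the section into simple shapes (no overlaps), measuring from the bottom-left corner of the bounding box.
Vertical leg: 8 × 140, A = 1 120 mm², y = 70 mm, Ī = 1 829 333 mm⁴.
Horizontal leg (remainder): 42 × 8, A = 336 mm², y = 4 mm, Ī = 1 792 mm⁴.
Centroid: ȳ = ΣA·y / ΣA = 54.769 mm.
Transfer each piece to the horizontal centroidal axis using Ī + A·d² with d = y − 54.769:
  vertical leg: d = 15.231 mm → contributes +2 089 147 mm⁴
  horizontal leg (remainder): d = -50.769 mm → contributes +867 837 mm⁴
Total I = 2 956 984 mm⁴.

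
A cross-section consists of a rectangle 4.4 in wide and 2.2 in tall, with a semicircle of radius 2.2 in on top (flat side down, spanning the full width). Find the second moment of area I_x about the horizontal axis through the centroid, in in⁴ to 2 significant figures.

I_x ≈ 24 in⁴

Decompose the section into non-overlapping parts with the origin at the bottom-left of its bounding rectangle.
Rectangular body: 4.4 × 2.2, A = 9.68 in², y = 1.1 in, Ī = 3.904 in⁴.
Semicircular cap: semicircle r = 2.2, A = 7.603 in², y = 3.134 in, Ī = 2.571 in⁴.
Centroid: ȳ = ΣA·y / ΣA = 1.995 in.
Transfer each piece to the horizontal axis through the centroid using Ī + A·d² with d = y − 1.995:
  rectangular body: d = -0.8946 in → contributes +11.65 in⁴
  semicircular cap: d = 1.139 in → contributes +12.44 in⁴
Total I = 24.09 in⁴.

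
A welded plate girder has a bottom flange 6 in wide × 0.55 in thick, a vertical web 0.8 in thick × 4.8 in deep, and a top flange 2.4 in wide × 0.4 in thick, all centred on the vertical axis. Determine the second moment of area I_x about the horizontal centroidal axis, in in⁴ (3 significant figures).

Split into non-overlapping primitives; take the origin at the lower-left of the bounding box.
Bottom plate: 6 × 0.55, A = 3.3 in², y = 0.275 in, Ī = 0.083188 in⁴.
Web plate: 0.8 × 4.8, A = 3.84 in², y = 2.95 in, Ī = 7.3728 in⁴.
Top plate: 2.4 × 0.4, A = 0.96 in², y = 5.55 in, Ī = 0.0128 in⁴.
Centroid: ȳ = ΣA·y / ΣA = 2.1683 in.
Transfer each piece to the horizontal centroidal axis using Ī + A·d² with d = y − 2.1683:
  bottom plate: d = -1.8933 in → contributes +11.913 in⁴
  web plate: d = 0.78167 in → contributes +9.7191 in⁴
  top plate: d = 3.3817 in → contributes +10.991 in⁴
Total I = 32.623 in⁴.

I_x ≈ 32.6 in⁴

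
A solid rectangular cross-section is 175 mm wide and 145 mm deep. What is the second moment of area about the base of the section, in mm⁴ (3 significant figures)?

The section: 175 × 145, A = 25 375 mm², y = 72.5 mm, Ī = 44 459 115 mm⁴.
Transfer it to a horizontal axis along the bottom face using Ī + A·d² with d = y − 0:
  the section: d = 72.5 mm → contributes +177 836 458 mm⁴
Total I = 177 836 458 mm⁴.

I_base ≈ 1.78 × 10⁸ mm⁴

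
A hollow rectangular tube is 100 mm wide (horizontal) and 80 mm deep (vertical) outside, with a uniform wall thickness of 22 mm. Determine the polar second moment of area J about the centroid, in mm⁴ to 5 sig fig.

J ≈ 1.0189 × 10⁷ mm⁴

Decompose the section into non-overlapping parts with the origin at the bottom-left of its bounding rectangle.
Outer rectangle: 100 × 80, A = 8 000 mm², y = 40 mm, Ī = 4 266 667 mm⁴.
Inner void (subtracted): 56 × 36, A = 2 016 mm², y = 40 mm, Ī = 217 728 mm⁴.
By symmetry the centroid is at mid-height, ȳ = 40 mm.
All pieces are centred on the centroidal x-axis, so I = ΣĪ (holes subtracted) = 4 048 939 mm⁴.
Repeating about the centroidal y-axis gives I_y = 6 139 819 mm⁴.
Polar second moment: J = I_x + I_y = 10 188 757 mm⁴.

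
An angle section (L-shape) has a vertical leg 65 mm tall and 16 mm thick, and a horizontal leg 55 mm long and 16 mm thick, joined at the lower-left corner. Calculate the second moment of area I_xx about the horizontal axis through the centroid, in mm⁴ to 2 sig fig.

Decompose the section into non-overlapping parts with the origin at the bottom-left of its bounding rectangle.
Vertical leg: 16 × 65, A = 1 040 mm², y = 32.5 mm, Ī = 366 167 mm⁴.
Horizontal leg (remainder): 39 × 16, A = 624 mm², y = 8 mm, Ī = 13 312 mm⁴.
Centroid: ȳ = ΣA·y / ΣA = 23.31 mm.
Transfer each piece to the horizontal axis through the centroid using Ī + A·d² with d = y − 23.31:
  vertical leg: d = 9.188 mm → contributes +453 953 mm⁴
  horizontal leg (remainder): d = -15.31 mm → contributes +159 623 mm⁴
Total I = 613 576 mm⁴.

I_xx ≈ 6.1 × 10⁵ mm⁴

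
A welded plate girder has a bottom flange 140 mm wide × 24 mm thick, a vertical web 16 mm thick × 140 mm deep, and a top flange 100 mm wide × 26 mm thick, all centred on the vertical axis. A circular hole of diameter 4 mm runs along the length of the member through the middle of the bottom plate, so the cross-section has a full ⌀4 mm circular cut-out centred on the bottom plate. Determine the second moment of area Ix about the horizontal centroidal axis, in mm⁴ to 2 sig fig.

Ix ≈ 4.4 × 10⁷ mm⁴

Decompose the section into non-overlapping parts with the origin at the bottom-left of its bounding rectangle.
Bottom plate: 140 × 24, A = 3 360 mm², y = 12 mm, Ī = 161 280 mm⁴.
Web plate: 16 × 140, A = 2 240 mm², y = 94 mm, Ī = 3 658 667 mm⁴.
Top plate: 100 × 26, A = 2 600 mm², y = 177 mm, Ī = 146 467 mm⁴.
Hole (subtracted): ⌀4, A = 12.57 mm², y = 12 mm, Ī = 12.57 mm⁴.
Centroid: ȳ = ΣA·y / ΣA = 86.83 mm.
Transfer each piece to the horizontal centroidal axis using Ī + A·d² with d = y − 86.83:
  bottom plate: d = -74.83 mm → contributes +18 976 578 mm⁴
  web plate: d = 7.168 mm → contributes +3 773 766 mm⁴
  top plate: d = 90.17 mm → contributes +21 285 280 mm⁴
  hole: d = -74.83 mm → contributes −70 382 mm⁴
Total I = 43 965 243 mm⁴.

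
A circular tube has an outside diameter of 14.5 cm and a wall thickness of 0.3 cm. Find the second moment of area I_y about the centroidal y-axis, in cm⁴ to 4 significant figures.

I_y ≈ 337.5 cm⁴

Split into non-overlapping primitives; take the origin at the lower-left of the bounding box.
Outer circle: ⌀14.5, A = 165.13 cm², x = 7.25 cm, Ī = 2169.91 cm⁴.
Bore (subtracted): ⌀13.9, A = 151.747 cm², x = 7.25 cm, Ī = 1832.44 cm⁴.
By symmetry the centroid is at mid-width, x̄ = 7.25 cm.
All pieces are centred on the centroidal y-axis, so I = ΣĪ (holes subtracted) = 337.474 cm⁴.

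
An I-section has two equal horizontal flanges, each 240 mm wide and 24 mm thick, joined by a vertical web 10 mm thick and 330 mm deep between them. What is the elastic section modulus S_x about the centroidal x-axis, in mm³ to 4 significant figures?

S_x ≈ 2.071 × 10⁶ mm³

Treat the section as a set of non-overlapping primitives; coordinates are from the bounding-box lower-left.
Bottom flange: 240 × 24, A = 5 760 mm², y = 12 mm, Ī = 276 480 mm⁴.
Web: 10 × 330, A = 3 300 mm², y = 189 mm, Ī = 29 947 500 mm⁴.
Top flange: 240 × 24, A = 5 760 mm², y = 366 mm, Ī = 276 480 mm⁴.
By symmetry the centroid is at mid-height, ȳ = 189 mm.
Transfer each piece to the centroidal x-axis using Ī + A·d² with d = y − 189:
  bottom flange: d = -177 mm → contributes +180 731 520 mm⁴
  web: d = 0 mm → contributes +29 947 500 mm⁴
  top flange: d = 177 mm → contributes +180 731 520 mm⁴
Total I = 391 410 540 mm⁴.
Extreme fibre distance c = 189 mm; S = I/c = 2 070 955 mm³.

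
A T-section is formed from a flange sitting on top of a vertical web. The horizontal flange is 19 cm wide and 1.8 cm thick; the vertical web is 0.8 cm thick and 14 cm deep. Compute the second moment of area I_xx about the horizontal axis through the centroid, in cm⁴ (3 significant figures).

Split into non-overlapping primitives; take the origin at the lower-left of the bounding box.
Flange: 19 × 1.8, A = 34.2 cm², y = 14.9 cm, Ī = 9.234 cm⁴.
Web: 0.8 × 14, A = 11.2 cm², y = 7 cm, Ī = 182.93 cm⁴.
Centroid: ȳ = ΣA·y / ΣA = 12.951 cm.
Transfer each piece to the horizontal axis through the centroid using Ī + A·d² with d = y − 12.951:
  flange: d = 1.9489 cm → contributes +139.13 cm⁴
  web: d = -5.9511 cm → contributes +579.59 cm⁴
Total I = 718.72 cm⁴.

I_xx ≈ 719 cm⁴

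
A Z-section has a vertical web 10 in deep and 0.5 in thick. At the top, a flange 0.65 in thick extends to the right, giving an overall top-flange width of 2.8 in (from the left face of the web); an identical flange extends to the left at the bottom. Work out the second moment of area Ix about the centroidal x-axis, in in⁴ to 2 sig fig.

Break the section into simple shapes (no overlaps), measuring from the bottom-left corner of the bounding box.
Web: 0.5 × 10, A = 5 in², y = 5 in, Ī = 41.67 in⁴.
Top flange (beyond web): 2.3 × 0.65, A = 1.495 in², y = 9.675 in, Ī = 0.05264 in⁴.
Bottom flange (beyond web): 2.3 × 0.65, A = 1.495 in², y = 0.325 in, Ī = 0.05264 in⁴.
Centroid: ȳ = ΣA·y / ΣA = 5 in.
Transfer each piece to the centroidal x-axis using Ī + A·d² with d = y − 5:
  web: d = 0 in → contributes +41.67 in⁴
  top flange (beyond web): d = 4.675 in → contributes +32.73 in⁴
  bottom flange (beyond web): d = -4.675 in → contributes +32.73 in⁴
Total I = 107.1 in⁴.

Ix ≈ 110 in⁴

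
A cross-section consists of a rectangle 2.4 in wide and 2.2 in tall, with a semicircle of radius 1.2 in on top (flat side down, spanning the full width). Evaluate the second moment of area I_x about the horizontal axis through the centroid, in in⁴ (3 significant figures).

Break the section into simple shapes (no overlaps), measuring from the bottom-left corner of the bounding box.
Rectangular body: 2.4 × 2.2, A = 5.28 in², y = 1.1 in, Ī = 2.1296 in⁴.
Semicircular cap: semicircle r = 1.2, A = 2.2619 in², y = 2.7093 in, Ī = 0.22759 in⁴.
Centroid: ȳ = ΣA·y / ΣA = 1.5827 in.
Transfer each piece to the horizontal axis through the centroid using Ī + A·d² with d = y − 1.5827:
  rectangular body: d = -0.48265 in → contributes +3.3596 in⁴
  semicircular cap: d = 1.1266 in → contributes +3.0987 in⁴
Total I = 6.4583 in⁴.

I_x ≈ 6.46 in⁴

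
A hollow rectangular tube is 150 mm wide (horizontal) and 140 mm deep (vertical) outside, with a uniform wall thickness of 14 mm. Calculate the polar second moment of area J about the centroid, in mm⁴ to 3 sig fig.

Break the section into simple shapes (no overlaps), measuring from the bottom-left corner of the bounding box.
Outer rectangle: 150 × 140, A = 21 000 mm², y = 70 mm, Ī = 34 300 000 mm⁴.
Inner void (subtracted): 122 × 112, A = 13 664 mm², y = 70 mm, Ī = 14 283 435 mm⁴.
By symmetry the centroid is at mid-height, ȳ = 70 mm.
All pieces are centred on the centroidal x-axis, so I = ΣĪ (holes subtracted) = 20 016 565 mm⁴.
Repeating about the centroidal y-axis gives I_y = 22 427 085 mm⁴.
Polar second moment: J = I_x + I_y = 42 443 651 mm⁴.

J ≈ 4.24 × 10⁷ mm⁴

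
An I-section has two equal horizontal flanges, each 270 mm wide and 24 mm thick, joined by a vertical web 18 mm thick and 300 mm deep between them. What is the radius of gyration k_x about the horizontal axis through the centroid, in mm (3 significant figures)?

Treat the section as a set of non-overlapping primitives; coordinates are from the bounding-box lower-left.
Bottom flange: 270 × 24, A = 6 480 mm², y = 12 mm, Ī = 311 040 mm⁴.
Web: 18 × 300, A = 5 400 mm², y = 174 mm, Ī = 40 500 000 mm⁴.
Top flange: 270 × 24, A = 6 480 mm², y = 336 mm, Ī = 311 040 mm⁴.
By symmetry the centroid is at mid-height, ȳ = 174 mm.
Transfer each piece to the horizontal axis through the centroid using Ī + A·d² with d = y − 174:
  bottom flange: d = -162 mm → contributes +170 372 160 mm⁴
  web: d = 0 mm → contributes +40 500 000 mm⁴
  top flange: d = 162 mm → contributes +170 372 160 mm⁴
Total I = 381 244 320 mm⁴.
Radius of gyration: k = √(I/A) = √(381 244 320 / 18 360) = 144.1 mm.

k_x ≈ 144 mm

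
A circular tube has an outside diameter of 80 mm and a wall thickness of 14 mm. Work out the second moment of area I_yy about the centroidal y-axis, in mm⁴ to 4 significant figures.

I_yy ≈ 1.652 × 10⁶ mm⁴

Decompose the section into non-overlapping parts with the origin at the bottom-left of its bounding rectangle.
Outer circle: ⌀80, A = 5026.55 mm², x = 40 mm, Ī = 2 010 619 mm⁴.
Bore (subtracted): ⌀52, A = 2123.72 mm², x = 40 mm, Ī = 358 908 mm⁴.
By symmetry the centroid is at mid-width, x̄ = 40 mm.
All pieces are centred on the centroidal y-axis, so I = ΣĪ (holes subtracted) = 1 651 711 mm⁴.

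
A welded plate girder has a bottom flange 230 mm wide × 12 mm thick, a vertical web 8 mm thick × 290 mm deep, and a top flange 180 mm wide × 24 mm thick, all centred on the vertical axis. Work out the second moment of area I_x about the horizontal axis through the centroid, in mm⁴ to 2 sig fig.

I_x ≈ 1.8 × 10⁸ mm⁴

Treat the section as a set of non-overlapping primitives; coordinates are from the bounding-box lower-left.
Bottom plate: 230 × 12, A = 2 760 mm², y = 6 mm, Ī = 33 120 mm⁴.
Web plate: 8 × 290, A = 2 320 mm², y = 157 mm, Ī = 16 259 333 mm⁴.
Top plate: 180 × 24, A = 4 320 mm², y = 314 mm, Ī = 207 360 mm⁴.
Centroid: ȳ = ΣA·y / ΣA = 184.8 mm.
Transfer each piece to the horizontal axis through the centroid using Ī + A·d² with d = y − 184.8:
  bottom plate: d = -178.8 mm → contributes +88 285 575 mm⁴
  web plate: d = -27.82 mm → contributes +18 054 518 mm⁴
  top plate: d = 129.2 mm → contributes +72 300 565 mm⁴
Total I = 178 640 659 mm⁴.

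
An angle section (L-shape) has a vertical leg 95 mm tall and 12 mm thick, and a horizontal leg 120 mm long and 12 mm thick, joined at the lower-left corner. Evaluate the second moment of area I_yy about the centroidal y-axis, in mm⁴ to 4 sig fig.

Treat the section as a set of non-overlapping primitives; coordinates are from the bounding-box lower-left.
Vertical leg: 12 × 95, A = 1 140 mm², x = 6 mm, Ī = 13 680 mm⁴.
Horizontal leg (remainder): 108 × 12, A = 1 296 mm², x = 66 mm, Ī = 1 259 712 mm⁴.
Centroid: x̄ = ΣA·x / ΣA = 37.9212 mm.
Transfer each piece to the centroidal y-axis using Ī + A·d² with d = x − 37.9212:
  vertical leg: d = -31.9212 mm → contributes +1 175 297 mm⁴
  horizontal leg (remainder): d = 28.0788 mm → contributes +2 281 504 mm⁴
Total I = 3 456 801 mm⁴.

I_yy ≈ 3.457 × 10⁶ mm⁴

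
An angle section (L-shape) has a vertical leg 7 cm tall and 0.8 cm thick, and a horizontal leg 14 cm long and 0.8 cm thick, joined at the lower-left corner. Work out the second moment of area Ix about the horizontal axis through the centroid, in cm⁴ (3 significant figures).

Ix ≈ 58.6 cm⁴

Decompose the section into non-overlapping parts with the origin at the bottom-left of its bounding rectangle.
Vertical leg: 0.8 × 7, A = 5.6 cm², y = 3.5 cm, Ī = 22.867 cm⁴.
Horizontal leg (remainder): 13.2 × 0.8, A = 10.56 cm², y = 0.4 cm, Ī = 0.5632 cm⁴.
Centroid: ȳ = ΣA·y / ΣA = 1.4743 cm.
Transfer each piece to the horizontal axis through the centroid using Ī + A·d² with d = y − 1.4743:
  vertical leg: d = 2.0257 cm → contributes +45.847 cm⁴
  horizontal leg (remainder): d = -1.0743 cm → contributes +12.75 cm⁴
Total I = 58.597 cm⁴.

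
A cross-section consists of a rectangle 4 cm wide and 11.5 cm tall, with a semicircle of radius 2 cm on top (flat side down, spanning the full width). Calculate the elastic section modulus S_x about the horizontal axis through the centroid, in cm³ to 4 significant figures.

Break the section into simple shapes (no overlaps), measuring from the bottom-left corner of the bounding box.
Rectangular body: 4 × 11.5, A = 46 cm², y = 5.75 cm, Ī = 506.958 cm⁴.
Semicircular cap: semicircle r = 2, A = 6.28319 cm², y = 12.3488 cm, Ī = 1.75611 cm⁴.
Centroid: ȳ = ΣA·y / ΣA = 6.54302 cm.
Transfer each piece to the horizontal axis through the centroid using Ī + A·d² with d = y − 6.54302:
  rectangular body: d = -0.793021 cm → contributes +535.887 cm⁴
  semicircular cap: d = 5.80581 cm → contributes +213.546 cm⁴
Total I = 749.433 cm⁴.
Extreme fibre distance c = 6.95698 cm; S = I/c = 107.724 cm³.

S_x ≈ 107.7 cm³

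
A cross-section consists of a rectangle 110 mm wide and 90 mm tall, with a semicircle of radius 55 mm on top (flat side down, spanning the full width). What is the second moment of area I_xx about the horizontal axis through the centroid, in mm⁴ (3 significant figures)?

I_xx ≈ 2.27 × 10⁷ mm⁴

Treat the section as a set of non-overlapping primitives; coordinates are from the bounding-box lower-left.
Rectangular body: 110 × 90, A = 9 900 mm², y = 45 mm, Ī = 6 682 500 mm⁴.
Semicircular cap: semicircle r = 55, A = 4751.7 mm², y = 113.34 mm, Ī = 1 004 345 mm⁴.
Centroid: ȳ = ΣA·y / ΣA = 67.164 mm.
Transfer each piece to the horizontal axis through the centroid using Ī + A·d² with d = y − 67.164:
  rectangular body: d = -22.164 mm → contributes +11 545 863 mm⁴
  semicircular cap: d = 46.179 mm → contributes +11 137 078 mm⁴
Total I = 22 682 942 mm⁴.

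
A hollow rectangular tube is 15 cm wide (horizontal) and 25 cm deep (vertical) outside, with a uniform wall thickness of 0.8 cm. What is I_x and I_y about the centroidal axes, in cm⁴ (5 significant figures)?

I_x ≈ 5223.5 cm⁴, I_y ≈ 2339.3 cm⁴

Decompose the section into non-overlapping parts with the origin at the bottom-left of its bounding rectangle.
Outer rectangle: 15 × 25, A = 375 cm², y = 12.5 cm, Ī = 19531.25 cm⁴.
Inner void (subtracted): 13.4 × 23.4, A = 313.56 cm², y = 12.5 cm, Ī = 14307.74 cm⁴.
By symmetry the centroid is at mid-height, ȳ = 12.5 cm.
All pieces are centred on the centroidal x-axis, so I = ΣĪ (holes subtracted) = 5223.507 cm⁴.
Repeating about the centroidal y-axis gives I_y = 2339.347 cm⁴.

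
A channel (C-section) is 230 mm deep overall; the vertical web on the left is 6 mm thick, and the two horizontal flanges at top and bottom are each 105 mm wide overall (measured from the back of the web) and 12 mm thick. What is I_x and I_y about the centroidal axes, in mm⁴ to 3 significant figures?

I_x ≈ 3.43 × 10⁷ mm⁴, I_y ≈ 4.35 × 10⁶ mm⁴

Split into non-overlapping primitives; take the origin at the lower-left of the bounding box.
Web: 6 × 230, A = 1 380 mm², y = 115 mm, Ī = 6 083 500 mm⁴.
Top flange (beyond web): 99 × 12, A = 1 188 mm², y = 224 mm, Ī = 14 256 mm⁴.
Bottom flange (beyond web): 99 × 12, A = 1 188 mm², y = 6 mm, Ī = 14 256 mm⁴.
By symmetry the centroid is at mid-height, ȳ = 115 mm.
Transfer each piece to the centroidal x-axis using Ī + A·d² with d = y − 115:
  web: d = 0 mm → contributes +6 083 500 mm⁴
  top flange (beyond web): d = 109 mm → contributes +14 128 884 mm⁴
  bottom flange (beyond web): d = -109 mm → contributes +14 128 884 mm⁴
Total I = 34 341 268 mm⁴.
For the y-axis: x̄ = 36.211 mm.
Repeating about the centroidal y-axis gives I_y = 4 350 865 mm⁴.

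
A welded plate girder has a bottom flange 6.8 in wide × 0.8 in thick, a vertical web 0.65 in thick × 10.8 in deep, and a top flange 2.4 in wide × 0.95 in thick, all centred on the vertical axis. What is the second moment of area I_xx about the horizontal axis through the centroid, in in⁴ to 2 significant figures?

Break the section into simple shapes (no overlaps), measuring from the bottom-left corner of the bounding box.
Bottom plate: 6.8 × 0.8, A = 5.44 in², y = 0.4 in, Ī = 0.2901 in⁴.
Web plate: 0.65 × 10.8, A = 7.02 in², y = 6.2 in, Ī = 68.23 in⁴.
Top plate: 2.4 × 0.95, A = 2.28 in², y = 12.08 in, Ī = 0.1715 in⁴.
Centroid: ȳ = ΣA·y / ΣA = 4.968 in.
Transfer each piece to the horizontal axis through the centroid using Ī + A·d² with d = y − 4.968:
  bottom plate: d = -4.568 in → contributes +113.8 in⁴
  web plate: d = 1.232 in → contributes +78.89 in⁴
  top plate: d = 7.107 in → contributes +115.3 in⁴
Total I = 308 in⁴.

I_xx ≈ 310 in⁴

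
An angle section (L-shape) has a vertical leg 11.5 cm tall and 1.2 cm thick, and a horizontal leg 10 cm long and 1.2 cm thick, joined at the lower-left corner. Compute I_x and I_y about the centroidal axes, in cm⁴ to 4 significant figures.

Decompose the section into non-overlapping parts with the origin at the bottom-left of its bounding rectangle.
Vertical leg: 1.2 × 11.5, A = 13.8 cm², y = 5.75 cm, Ī = 152.088 cm⁴.
Horizontal leg (remainder): 8.8 × 1.2, A = 10.56 cm², y = 0.6 cm, Ī = 1.2672 cm⁴.
Centroid: ȳ = ΣA·y / ΣA = 3.51749 cm.
Transfer each piece to the centroidal x-axis using Ī + A·d² with d = y − 3.51749:
  vertical leg: d = 2.23251 cm → contributes +220.868 cm⁴
  horizontal leg (remainder): d = -2.91749 cm → contributes +91.1511 cm⁴
Total I = 312.019 cm⁴.
For the y-axis: x̄ = 2.76749 cm.
Repeating about the centroidal y-axis gives I_y = 219.36 cm⁴.

I_x ≈ 312.0 cm⁴, I_y ≈ 219.4 cm⁴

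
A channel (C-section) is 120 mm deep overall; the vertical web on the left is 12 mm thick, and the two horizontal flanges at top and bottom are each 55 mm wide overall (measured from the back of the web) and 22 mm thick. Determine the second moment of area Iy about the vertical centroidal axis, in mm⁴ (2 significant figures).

Treat the section as a set of non-overlapping primitives; coordinates are from the bounding-box lower-left.
Web: 12 × 120, A = 1 440 mm², x = 6 mm, Ī = 17 280 mm⁴.
Top flange (beyond web): 43 × 22, A = 946 mm², x = 33.5 mm, Ī = 145 763 mm⁴.
Bottom flange (beyond web): 43 × 22, A = 946 mm², x = 33.5 mm, Ī = 145 763 mm⁴.
Centroid: x̄ = ΣA·x / ΣA = 21.62 mm.
Transfer each piece to the vertical centroidal axis using Ī + A·d² with d = x − 21.62:
  web: d = -15.62 mm → contributes +368 404 mm⁴
  top flange (beyond web): d = 11.88 mm → contributes +279 383 mm⁴
  bottom flange (beyond web): d = 11.88 mm → contributes +279 383 mm⁴
Total I = 927 169 mm⁴.

Iy ≈ 9.3 × 10⁵ mm⁴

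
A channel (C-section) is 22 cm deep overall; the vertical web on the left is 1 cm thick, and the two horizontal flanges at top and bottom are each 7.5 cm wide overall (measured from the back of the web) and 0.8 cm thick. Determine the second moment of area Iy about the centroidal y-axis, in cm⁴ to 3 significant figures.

Decompose the section into non-overlapping parts with the origin at the bottom-left of its bounding rectangle.
Web: 1 × 22, A = 22 cm², x = 0.5 cm, Ī = 1.8333 cm⁴.
Top flange (beyond web): 6.5 × 0.8, A = 5.2 cm², x = 4.25 cm, Ī = 18.308 cm⁴.
Bottom flange (beyond web): 6.5 × 0.8, A = 5.2 cm², x = 4.25 cm, Ī = 18.308 cm⁴.
Centroid: x̄ = ΣA·x / ΣA = 1.7037 cm.
Transfer each piece to the centroidal y-axis using Ī + A·d² with d = x − 1.7037:
  web: d = -1.2037 cm → contributes +33.709 cm⁴
  top flange (beyond web): d = 2.5463 cm → contributes +52.023 cm⁴
  bottom flange (beyond web): d = 2.5463 cm → contributes +52.023 cm⁴
Total I = 137.76 cm⁴.

Iy ≈ 138 cm⁴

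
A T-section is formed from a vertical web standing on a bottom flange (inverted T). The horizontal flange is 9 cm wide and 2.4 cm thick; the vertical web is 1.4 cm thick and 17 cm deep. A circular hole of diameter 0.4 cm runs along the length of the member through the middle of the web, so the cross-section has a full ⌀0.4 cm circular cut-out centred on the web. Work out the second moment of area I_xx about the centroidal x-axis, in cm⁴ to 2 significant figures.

I_xx ≈ 1600 cm⁴

Split into non-overlapping primitives; take the origin at the lower-left of the bounding box.
Flange: 9 × 2.4, A = 21.6 cm², y = 1.2 cm, Ī = 10.37 cm⁴.
Web: 1.4 × 17, A = 23.8 cm², y = 10.9 cm, Ī = 573.2 cm⁴.
Hole (subtracted): ⌀0.4, A = 0.1257 cm², y = 10.9 cm, Ī = 0.001257 cm⁴.
Centroid: ȳ = ΣA·y / ΣA = 6.272 cm.
Transfer each piece to the centroidal x-axis using Ī + A·d² with d = y − 6.272:
  flange: d = -5.072 cm → contributes +566.1 cm⁴
  web: d = 4.628 cm → contributes +1 083 cm⁴
  hole: d = 4.628 cm → contributes −2.693 cm⁴
Total I = 1 646 cm⁴.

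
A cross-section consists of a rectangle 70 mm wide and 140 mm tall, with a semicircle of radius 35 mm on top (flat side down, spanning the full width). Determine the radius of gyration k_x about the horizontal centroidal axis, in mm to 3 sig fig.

k_x ≈ 48.7 mm

Decompose the section into non-overlapping parts with the origin at the bottom-left of its bounding rectangle.
Rectangular body: 70 × 140, A = 9 800 mm², y = 70 mm, Ī = 16 006 667 mm⁴.
Semicircular cap: semicircle r = 35, A = 1924.2 mm², y = 154.85 mm, Ī = 164 704 mm⁴.
Centroid: ȳ = ΣA·y / ΣA = 83.927 mm.
Transfer each piece to the horizontal centroidal axis using Ī + A·d² with d = y − 83.927:
  rectangular body: d = -13.927 mm → contributes +17 907 391 mm⁴
  semicircular cap: d = 70.928 mm → contributes +9 845 012 mm⁴
Total I = 27 752 402 mm⁴.
Radius of gyration: k = √(I/A) = √(27 752 402 / 11 724) = 48.653 mm.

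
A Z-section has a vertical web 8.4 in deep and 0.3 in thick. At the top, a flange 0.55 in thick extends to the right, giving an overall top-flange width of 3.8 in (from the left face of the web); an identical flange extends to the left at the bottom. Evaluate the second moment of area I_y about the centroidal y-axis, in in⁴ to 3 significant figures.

I_y ≈ 17.8 in⁴

Decompose the section into non-overlapping parts with the origin at the bottom-left of its bounding rectangle.
Web: 0.3 × 8.4, A = 2.52 in², x = 3.65 in, Ī = 0.0189 in⁴.
Top flange (beyond web): 3.5 × 0.55, A = 1.925 in², x = 5.55 in, Ī = 1.9651 in⁴.
Bottom flange (beyond web): 3.5 × 0.55, A = 1.925 in², x = 1.75 in, Ī = 1.9651 in⁴.
Centroid: x̄ = ΣA·x / ΣA = 3.65 in.
Transfer each piece to the centroidal y-axis using Ī + A·d² with d = x − 3.65:
  web: d = 0 in → contributes +0.0189 in⁴
  top flange (beyond web): d = 1.9 in → contributes +8.9144 in⁴
  bottom flange (beyond web): d = -1.9 in → contributes +8.9144 in⁴
Total I = 17.848 in⁴.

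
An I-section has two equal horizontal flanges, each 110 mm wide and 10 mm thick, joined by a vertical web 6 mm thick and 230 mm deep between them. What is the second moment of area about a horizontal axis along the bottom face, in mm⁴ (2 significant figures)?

Break the section into simple shapes (no overlaps), measuring from the bottom-left corner of the bounding box.
Bottom flange: 110 × 10, A = 1 100 mm², y = 5 mm, Ī = 9 167 mm⁴.
Web: 6 × 230, A = 1 380 mm², y = 125 mm, Ī = 6 083 500 mm⁴.
Top flange: 110 × 10, A = 1 100 mm², y = 245 mm, Ī = 9 167 mm⁴.
Transfer each piece to a horizontal axis along the bottom face using Ī + A·d² with d = y − 0:
  bottom flange: d = 5 mm → contributes +36 667 mm⁴
  web: d = 125 mm → contributes +27 646 000 mm⁴
  top flange: d = 245 mm → contributes +66 036 667 mm⁴
Total I = 93 719 333 mm⁴.

I_base ≈ 9.4 × 10⁷ mm⁴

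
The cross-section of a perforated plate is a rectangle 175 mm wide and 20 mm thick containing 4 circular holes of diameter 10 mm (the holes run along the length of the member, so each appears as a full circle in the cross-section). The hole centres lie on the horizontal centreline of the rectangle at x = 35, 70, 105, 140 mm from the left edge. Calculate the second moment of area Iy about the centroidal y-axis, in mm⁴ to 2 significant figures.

Iy ≈ 8.4 × 10⁶ mm⁴

Split into non-overlapping primitives; take the origin at the lower-left of the bounding box.
Plate: 175 × 20, A = 3 500 mm², x = 87.5 mm, Ī = 8 932 292 mm⁴.
Hole 1 (subtracted): ⌀10, A = 78.54 mm², x = 35 mm, Ī = 490.9 mm⁴.
Hole 2 (subtracted): ⌀10, A = 78.54 mm², x = 70 mm, Ī = 490.9 mm⁴.
Hole 3 (subtracted): ⌀10, A = 78.54 mm², x = 105 mm, Ī = 490.9 mm⁴.
Hole 4 (subtracted): ⌀10, A = 78.54 mm², x = 140 mm, Ī = 490.9 mm⁴.
By symmetry the centroid is at mid-width, x̄ = 87.5 mm.
Transfer each piece to the centroidal y-axis using Ī + A·d² with d = x − 87.5:
  plate: d = 0 mm → contributes +8 932 292 mm⁴
  hole 1: d = -52.5 mm → contributes −216 966 mm⁴
  hole 2: d = -17.5 mm → contributes −24 544 mm⁴
  hole 3: d = 17.5 mm → contributes −24 544 mm⁴
  hole 4: d = 52.5 mm → contributes −216 966 mm⁴
Total I = 8 449 272 mm⁴.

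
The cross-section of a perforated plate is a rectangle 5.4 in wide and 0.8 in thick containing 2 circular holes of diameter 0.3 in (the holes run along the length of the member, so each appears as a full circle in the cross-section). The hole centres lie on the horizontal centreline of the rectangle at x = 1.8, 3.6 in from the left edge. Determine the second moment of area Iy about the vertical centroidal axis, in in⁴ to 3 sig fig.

Iy ≈ 10.4 in⁴

Break the section into simple shapes (no overlaps), measuring from the bottom-left corner of the bounding box.
Plate: 5.4 × 0.8, A = 4.32 in², x = 2.7 in, Ī = 10.498 in⁴.
Hole 1 (subtracted): ⌀0.3, A = 0.070686 in², x = 1.8 in, Ī = 0.00039761 in⁴.
Hole 2 (subtracted): ⌀0.3, A = 0.070686 in², x = 3.6 in, Ī = 0.00039761 in⁴.
By symmetry the centroid is at mid-width, x̄ = 2.7 in.
Transfer each piece to the vertical centroidal axis using Ī + A·d² with d = x − 2.7:
  plate: d = 0 in → contributes +10.498 in⁴
  hole 1: d = -0.9 in → contributes −0.057653 in⁴
  hole 2: d = 0.9 in → contributes −0.057653 in⁴
Total I = 10.382 in⁴.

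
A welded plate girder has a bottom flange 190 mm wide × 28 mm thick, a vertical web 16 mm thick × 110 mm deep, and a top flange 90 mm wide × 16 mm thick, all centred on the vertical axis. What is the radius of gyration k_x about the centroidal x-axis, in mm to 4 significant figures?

Split into non-overlapping primitives; take the origin at the lower-left of the bounding box.
Bottom plate: 190 × 28, A = 5 320 mm², y = 14 mm, Ī = 347 573 mm⁴.
Web plate: 16 × 110, A = 1 760 mm², y = 83 mm, Ī = 1 774 667 mm⁴.
Top plate: 90 × 16, A = 1 440 mm², y = 146 mm, Ī = 30 720 mm⁴.
Centroid: ȳ = ΣA·y / ΣA = 50.5634 mm.
Transfer each piece to the centroidal x-axis using Ī + A·d² with d = y − 50.5634:
  bottom plate: d = -36.5634 mm → contributes +7 459 779 mm⁴
  web plate: d = 32.4366 mm → contributes +3 626 423 mm⁴
  top plate: d = 95.4366 mm → contributes +13 146 454 mm⁴
Total I = 24 232 656 mm⁴.
Radius of gyration: k = √(I/A) = √(24 232 656 / 8 520) = 53.3311 mm.

k_x ≈ 53.33 mm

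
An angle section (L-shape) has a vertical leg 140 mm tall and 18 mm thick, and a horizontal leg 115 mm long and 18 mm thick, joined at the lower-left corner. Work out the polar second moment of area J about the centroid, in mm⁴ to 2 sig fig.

J ≈ 1.3 × 10⁷ mm⁴

Treat the section as a set of non-overlapping primitives; coordinates are from the bounding-box lower-left.
Vertical leg: 18 × 140, A = 2 520 mm², y = 70 mm, Ī = 4 116 000 mm⁴.
Horizontal leg (remainder): 97 × 18, A = 1 746 mm², y = 9 mm, Ī = 47 142 mm⁴.
Centroid: ȳ = ΣA·y / ΣA = 45.03 mm.
Transfer each piece to the centroidal x-axis using Ī + A·d² with d = y − 45.03:
  vertical leg: d = 24.97 mm → contributes +5 686 750 mm⁴
  horizontal leg (remainder): d = -36.03 mm → contributes +2 314 203 mm⁴
Total I = 8 000 953 mm⁴.
For the y-axis: x̄ = 32.53 mm.
Repeating about the centroidal y-axis gives I_y = 4 847 091 mm⁴.
Polar second moment: J = I_x + I_y = 12 848 044 mm⁴.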